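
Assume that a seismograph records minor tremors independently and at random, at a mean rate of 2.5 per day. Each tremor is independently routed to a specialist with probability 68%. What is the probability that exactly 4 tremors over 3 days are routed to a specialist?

Thinning: the tremors that are routed to a specialist themselves form a Poisson process with rate 0.68 × 2.5 = 1.7 per day.
Over the interval, μ = 1.7 × 3 = 5.1 (3 days).
P(N = 4) = e^(−5.1) · 5.1^4/4! ≈ 0.1719.

0.1719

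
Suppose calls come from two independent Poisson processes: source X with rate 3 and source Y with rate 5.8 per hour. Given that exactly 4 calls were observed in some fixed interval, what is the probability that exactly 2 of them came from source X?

0.3029

Given the total, each event is independently from source X with probability p = λ_X/(λ_X+λ_Y) = 3/8.8 ≈ 0.3409.
So K ~ Binomial(4, 3/8.8): P(K = 2) = C(4,2) · (3/8.8)^2 · (5.8/8.8)^2 ≈ 0.3029.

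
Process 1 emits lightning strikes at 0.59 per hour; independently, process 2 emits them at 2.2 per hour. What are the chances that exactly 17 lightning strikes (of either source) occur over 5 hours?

Independent Poisson processes superpose: combined rate λ = 0.59 + 2.2 = 2.79 per hour.
Over the interval, μ = 2.79 × 5 = 13.95 (5 hours).
P(N = 17) = e^(−13.95) · 13.95^17/17! ≈ 0.0705.

0.0705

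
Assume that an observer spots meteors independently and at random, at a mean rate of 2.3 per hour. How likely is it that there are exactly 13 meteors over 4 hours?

Over the interval, μ = 2.3 × 4 = 9.2 (4 hours).
P(N = 13) = e^(−μ) μ^13/13! = e^(−9.2) · 9.2^13/6227020800 ≈ 0.0549.

0.0549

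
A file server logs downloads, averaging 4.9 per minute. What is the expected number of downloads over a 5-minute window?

24.5

E[N] = λt = 4.9 × 5 = 24.5 (a 5-minute window = 5 minutes).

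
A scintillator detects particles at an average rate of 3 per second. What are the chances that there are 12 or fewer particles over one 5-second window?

0.2676

Over the interval, μ = 3 × 5 = 15 (a 5-second window = 5 seconds).
P(N ≤ 12) = Σ_{j=0}^{12} e^(−μ) μ^j/j! ≈ 0.2676.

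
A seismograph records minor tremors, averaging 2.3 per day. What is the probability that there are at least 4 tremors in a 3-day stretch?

Over the interval, μ = 2.3 × 3 = 6.9 (a 3-day stretch = 3 days).
P(N ≥ 4) = 1 − P(N ≤ 3) = 1 − Σ_{j=0}^{3} e^(−μ) μ^j/j! ≈ 0.9129.

0.9129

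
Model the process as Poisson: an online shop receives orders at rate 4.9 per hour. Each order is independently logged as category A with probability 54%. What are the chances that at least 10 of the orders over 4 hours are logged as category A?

0.6127

Thinning: the orders that are logged as category A themselves form a Poisson process with rate 0.54 × 4.9 = 2.646 per hour.
Over the interval, μ = 2.646 × 4 = 10.584 (4 hours).
P(N ≥ 10) = 1 − P(N ≤ 9) ≈ 0.6127.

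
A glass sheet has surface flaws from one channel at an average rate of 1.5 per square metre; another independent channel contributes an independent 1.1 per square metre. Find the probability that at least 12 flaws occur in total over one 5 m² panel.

Independent Poisson processes superpose: combined rate λ = 1.5 + 1.1 = 2.6 per square metre.
Over the interval, μ = 2.6 × 5 = 13 (a 5 m² panel = 5 square metres).
P(N ≥ 12) = 1 − P(N ≤ 11) ≈ 0.6468.

0.6468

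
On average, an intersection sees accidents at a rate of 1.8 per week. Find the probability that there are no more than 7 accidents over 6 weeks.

Over the interval, μ = 1.8 × 6 = 10.8 (6 weeks).
P(N ≤ 7) = Σ_{j=0}^{7} e^(−μ) μ^j/j! ≈ 0.1566.

0.1566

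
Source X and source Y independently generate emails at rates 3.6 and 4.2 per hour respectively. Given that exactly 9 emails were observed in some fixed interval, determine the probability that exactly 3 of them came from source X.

Given the total, each event is independently from source X with probability p = λ_X/(λ_X+λ_Y) = 3.6/7.8 ≈ 0.4615.
So K ~ Binomial(9, 3.6/7.8): P(K = 3) = C(9,3) · (3.6/7.8)^3 · (4.2/7.8)^6 ≈ 0.2013.

0.2013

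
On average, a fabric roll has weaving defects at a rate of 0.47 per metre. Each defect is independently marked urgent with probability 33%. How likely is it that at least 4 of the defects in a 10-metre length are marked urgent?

Thinning: the defects that are marked urgent themselves form a Poisson process with rate 0.33 × 0.47 = 0.1551 per metre.
Over the interval, μ = 0.1551 × 10 = 1.551 (a 10-metre length = 10 metres).
P(N ≥ 4) = 1 − P(N ≤ 3) ≈ 0.0722.

0.0722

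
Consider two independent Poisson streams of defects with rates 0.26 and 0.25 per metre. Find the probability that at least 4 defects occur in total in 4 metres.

0.1502

Independent Poisson processes superpose: combined rate λ = 0.26 + 0.25 = 0.51 per metre.
Over the interval, μ = 0.51 × 4 = 2.04 (4 metres).
P(N ≥ 4) = 1 − P(N ≤ 3) ≈ 0.1502.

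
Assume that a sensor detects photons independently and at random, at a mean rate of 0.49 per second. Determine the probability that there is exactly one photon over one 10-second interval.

0.0365

Over the interval, μ = 0.49 × 10 = 4.9 (a 10-second interval = 10 seconds).
P(N = 1) = e^(−μ) μ^1/1! = e^(−4.9) · 4.9^1/1 ≈ 0.0365.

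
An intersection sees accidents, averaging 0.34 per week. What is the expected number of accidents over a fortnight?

E[N] = λt = 0.34 × 2 = 0.68 (a fortnight = 2 weeks).

0.68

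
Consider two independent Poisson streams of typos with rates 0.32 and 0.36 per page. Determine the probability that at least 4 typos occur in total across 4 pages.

0.2903

Independent Poisson processes superpose: combined rate λ = 0.32 + 0.36 = 0.68 per page.
Over the interval, μ = 0.68 × 4 = 2.72 (4 pages).
P(N ≥ 4) = 1 − P(N ≤ 3) ≈ 0.2903.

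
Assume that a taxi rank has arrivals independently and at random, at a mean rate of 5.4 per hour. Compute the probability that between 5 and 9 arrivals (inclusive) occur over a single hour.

0.5779

With mean μ = 5.4 per hour,
P(5 ≤ N ≤ 9) = Σ_{j=5}^{9} e^(−5.4) · 5.4^j/j! ≈ 0.5779.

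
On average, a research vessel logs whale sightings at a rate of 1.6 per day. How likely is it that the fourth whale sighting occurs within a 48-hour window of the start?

0.3975

Over the interval, μ = 1.6 × 2 = 3.2 (a 48-hour window = 2 days).
The fourth arrival falls in the interval iff at least 4 events occur there: P(S_4 ≤ t) = P(N ≥ 4) = 1 − P(N ≤ 3) ≈ 0.3975.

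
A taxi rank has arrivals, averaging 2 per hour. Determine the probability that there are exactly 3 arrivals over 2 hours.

Over the interval, μ = 2 × 2 = 4 (2 hours).
P(N = 3) = e^(−μ) μ^3/3! = e^(−4) · 4^3/6 ≈ 0.1954.

0.1954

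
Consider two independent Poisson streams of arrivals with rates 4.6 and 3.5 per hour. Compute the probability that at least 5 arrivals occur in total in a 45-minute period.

0.7249

Independent Poisson processes superpose: combined rate λ = 4.6 + 3.5 = 8.1 per hour.
Over the interval, μ = 8.1 × 0.75 = 6.075 (a 45-minute period = 0.75 hours).
P(N ≥ 5) = 1 − P(N ≤ 4) ≈ 0.7249.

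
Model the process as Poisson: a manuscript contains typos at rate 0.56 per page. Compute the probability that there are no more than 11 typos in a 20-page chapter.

0.5554

Over the interval, μ = 0.56 × 20 = 11.2 (a 20-page chapter = 20 pages).
P(N ≤ 11) = Σ_{j=0}^{11} e^(−μ) μ^j/j! ≈ 0.5554.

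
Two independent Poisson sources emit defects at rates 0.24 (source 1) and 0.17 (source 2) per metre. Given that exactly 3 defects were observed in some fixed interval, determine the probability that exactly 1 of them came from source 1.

Given the total, each event is independently from source 1 with probability p = λ_1/(λ_1+λ_2) = 0.24/0.41 ≈ 0.5854.
So K ~ Binomial(3, 0.24/0.41): P(K = 1) = C(3,1) · (0.24/0.41)^1 · (0.17/0.41)^2 ≈ 0.3019.

0.3019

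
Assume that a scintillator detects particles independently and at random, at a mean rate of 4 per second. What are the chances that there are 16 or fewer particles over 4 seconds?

0.5660

Over the interval, μ = 4 × 4 = 16 (4 seconds).
P(N ≤ 16) = Σ_{j=0}^{16} e^(−μ) μ^j/j! ≈ 0.5660.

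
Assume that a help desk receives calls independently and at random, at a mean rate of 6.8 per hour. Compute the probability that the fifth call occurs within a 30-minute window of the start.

0.2558

Over the interval, μ = 6.8 × 0.5 = 3.4 (a 30-minute window = 0.5 hours).
The fifth arrival falls in the interval iff at least 5 events occur there: P(S_5 ≤ t) = P(N ≥ 5) = 1 − P(N ≤ 4) ≈ 0.2558.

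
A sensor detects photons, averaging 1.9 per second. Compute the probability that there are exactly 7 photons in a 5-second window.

0.1037

Over the interval, μ = 1.9 × 5 = 9.5 (a 5-second window = 5 seconds).
P(N = 7) = e^(−μ) μ^7/7! = e^(−9.5) · 9.5^7/5040 ≈ 0.1037.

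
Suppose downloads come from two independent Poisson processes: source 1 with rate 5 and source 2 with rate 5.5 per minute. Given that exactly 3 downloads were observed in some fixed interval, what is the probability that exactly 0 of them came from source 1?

Given the total, each event is independently from source 1 with probability p = λ_1/(λ_1+λ_2) = 5/10.5 ≈ 0.4762.
So K ~ Binomial(3, 5/10.5): P(K = 0) = C(3,0) · (5/10.5)^0 · (5.5/10.5)^3 ≈ 0.1437.

0.1437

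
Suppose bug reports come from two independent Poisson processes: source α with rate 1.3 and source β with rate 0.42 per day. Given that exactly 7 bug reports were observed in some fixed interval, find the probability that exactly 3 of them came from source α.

Given the total, each event is independently from source α with probability p = λ_α/(λ_α+λ_β) = 1.3/1.72 ≈ 0.7558.
So K ~ Binomial(7, 1.3/1.72): P(K = 3) = C(7,3) · (1.3/1.72)^3 · (0.42/1.72)^4 ≈ 0.0537.

0.0537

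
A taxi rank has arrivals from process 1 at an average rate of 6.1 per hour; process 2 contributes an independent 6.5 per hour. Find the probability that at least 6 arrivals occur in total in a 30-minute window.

Independent Poisson processes superpose: combined rate λ = 6.1 + 6.5 = 12.6 per hour.
Over the interval, μ = 12.6 × 0.5 = 6.3 (a 30-minute window = 0.5 hours).
P(N ≥ 6) = 1 − P(N ≤ 5) ≈ 0.6012.

0.6012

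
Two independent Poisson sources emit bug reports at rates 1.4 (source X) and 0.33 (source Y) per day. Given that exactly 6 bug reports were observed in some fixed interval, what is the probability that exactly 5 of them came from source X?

Given the total, each event is independently from source X with probability p = λ_X/(λ_X+λ_Y) = 1.4/1.73 ≈ 0.8092.
So K ~ Binomial(6, 1.4/1.73): P(K = 5) = C(6,5) · (1.4/1.73)^5 · (0.33/1.73)^1 ≈ 0.3972.

0.3972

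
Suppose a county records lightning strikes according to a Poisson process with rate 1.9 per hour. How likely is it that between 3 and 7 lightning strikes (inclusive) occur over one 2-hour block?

0.6910

Over the interval, μ = 1.9 × 2 = 3.8 (a 2-hour block = 2 hours).
P(3 ≤ N ≤ 7) = Σ_{j=3}^{7} e^(−3.8) · 3.8^j/j! ≈ 0.6910.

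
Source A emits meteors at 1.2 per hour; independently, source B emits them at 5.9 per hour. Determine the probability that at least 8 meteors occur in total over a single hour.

Independent Poisson processes superpose: combined rate λ = 1.2 + 5.9 = 7.1 per hour.
So μ = 7.1.
P(N ≥ 8) = 1 − P(N ≤ 7) ≈ 0.4162.

0.4162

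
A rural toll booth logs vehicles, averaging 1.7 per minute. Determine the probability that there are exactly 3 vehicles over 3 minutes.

0.1348

Over the interval, μ = 1.7 × 3 = 5.1 (3 minutes).
P(N = 3) = e^(−μ) μ^3/3! = e^(−5.1) · 5.1^3/6 ≈ 0.1348.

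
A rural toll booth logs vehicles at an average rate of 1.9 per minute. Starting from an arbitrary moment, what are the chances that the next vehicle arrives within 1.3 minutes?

Inter-arrival times are exponential with rate λ = 1.9 per minute.
P(T ≤ 1.3) = 1 − e^(−λt) = 1 − e^(−1.9 × 1.3) = 1 − e^(−2.47) ≈ 0.9154.

0.9154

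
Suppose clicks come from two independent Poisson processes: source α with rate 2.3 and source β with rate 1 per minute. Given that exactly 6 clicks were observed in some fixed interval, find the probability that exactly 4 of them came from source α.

Given the total, each event is independently from source α with probability p = λ_α/(λ_α+λ_β) = 2.3/3.3 ≈ 0.6970.
So K ~ Binomial(6, 2.3/3.3): P(K = 4) = C(6,4) · (2.3/3.3)^4 · (1/3.3)^2 ≈ 0.3250.

0.3250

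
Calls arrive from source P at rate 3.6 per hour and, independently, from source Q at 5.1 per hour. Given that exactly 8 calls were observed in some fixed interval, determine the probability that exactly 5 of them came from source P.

Given the total, each event is independently from source P with probability p = λ_P/(λ_P+λ_Q) = 3.6/8.7 ≈ 0.4138.
So K ~ Binomial(8, 3.6/8.7): P(K = 5) = C(8,5) · (3.6/8.7)^5 · (5.1/8.7)^3 ≈ 0.1369.

0.1369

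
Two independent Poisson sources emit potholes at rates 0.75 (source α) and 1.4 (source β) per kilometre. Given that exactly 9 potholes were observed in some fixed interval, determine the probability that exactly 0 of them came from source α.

Given the total, each event is independently from source α with probability p = λ_α/(λ_α+λ_β) = 0.75/2.15 ≈ 0.3488.
So K ~ Binomial(9, 0.75/2.15): P(K = 0) = C(9,0) · (0.75/2.15)^0 · (1.4/2.15)^9 ≈ 0.0210.

0.0210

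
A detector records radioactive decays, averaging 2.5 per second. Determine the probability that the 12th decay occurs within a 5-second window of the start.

Over the interval, μ = 2.5 × 5 = 12.5 (a 5-second window = 5 seconds).
The 12th arrival falls in the interval iff at least 12 events occur there: P(S_12 ≤ t) = P(N ≥ 12) = 1 − P(N ≤ 11) ≈ 0.5942.

0.5942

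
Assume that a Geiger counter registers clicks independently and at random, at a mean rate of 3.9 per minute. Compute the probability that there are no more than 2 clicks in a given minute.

0.2531

With mean μ = 3.9 per minute,
P(N ≤ 2) = Σ_{j=0}^{2} e^(−μ) μ^j/j! ≈ 0.2531.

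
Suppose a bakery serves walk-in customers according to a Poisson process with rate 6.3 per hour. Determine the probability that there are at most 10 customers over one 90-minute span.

0.6515

Over the interval, μ = 6.3 × 1.5 = 9.45 (a 90-minute span = 1.5 hours).
P(N ≤ 10) = Σ_{j=0}^{10} e^(−μ) μ^j/j! ≈ 0.6515.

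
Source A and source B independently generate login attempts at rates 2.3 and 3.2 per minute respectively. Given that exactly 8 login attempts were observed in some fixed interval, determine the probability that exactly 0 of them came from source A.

0.0131

Given the total, each event is independently from source A with probability p = λ_A/(λ_A+λ_B) = 2.3/5.5 ≈ 0.4182.
So K ~ Binomial(8, 2.3/5.5): P(K = 0) = C(8,0) · (2.3/5.5)^0 · (3.2/5.5)^8 ≈ 0.0131.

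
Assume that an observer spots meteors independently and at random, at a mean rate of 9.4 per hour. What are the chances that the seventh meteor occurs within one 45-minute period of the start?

0.5577

Over the interval, μ = 9.4 × 0.75 = 7.05 (a 45-minute period = 0.75 hours).
The seventh arrival falls in the interval iff at least 7 events occur there: P(S_7 ≤ t) = P(N ≥ 7) = 1 − P(N ≤ 6) ≈ 0.5577.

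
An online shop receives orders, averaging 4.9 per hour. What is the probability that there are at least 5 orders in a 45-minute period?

Over the interval, μ = 4.9 × 0.75 = 3.675 (a 45-minute period = 0.75 hours).
P(N ≥ 5) = 1 − P(N ≤ 4) = 1 − Σ_{j=0}^{4} e^(−μ) μ^j/j! ≈ 0.3080.

0.3080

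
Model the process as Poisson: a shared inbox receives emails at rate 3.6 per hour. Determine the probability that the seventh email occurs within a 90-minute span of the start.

Over the interval, μ = 3.6 × 1.5 = 5.4 (a 90-minute span = 1.5 hours).
The seventh arrival falls in the interval iff at least 7 events occur there: P(S_7 ≤ t) = P(N ≥ 7) = 1 − P(N ≤ 6) ≈ 0.2983.

0.2983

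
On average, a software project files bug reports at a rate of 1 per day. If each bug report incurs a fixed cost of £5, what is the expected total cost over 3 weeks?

E[N] = 1 × 21 = 21 (3 weeks = 21 days); E[cost] = 21 × £5 = £105.

£105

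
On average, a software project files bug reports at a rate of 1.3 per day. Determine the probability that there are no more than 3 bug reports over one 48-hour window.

0.7360

Over the interval, μ = 1.3 × 2 = 2.6 (a 48-hour window = 2 days).
P(N ≤ 3) = Σ_{j=0}^{3} e^(−μ) μ^j/j! ≈ 0.7360.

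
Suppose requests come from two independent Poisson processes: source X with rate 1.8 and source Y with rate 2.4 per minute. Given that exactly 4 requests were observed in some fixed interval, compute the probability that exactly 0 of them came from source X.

Given the total, each event is independently from source X with probability p = λ_X/(λ_X+λ_Y) = 1.8/4.2 ≈ 0.4286.
So K ~ Binomial(4, 1.8/4.2): P(K = 0) = C(4,0) · (1.8/4.2)^0 · (2.4/4.2)^4 ≈ 0.1066.

0.1066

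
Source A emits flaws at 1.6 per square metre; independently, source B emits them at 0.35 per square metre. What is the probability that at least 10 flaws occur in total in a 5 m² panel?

0.5104

Independent Poisson processes superpose: combined rate λ = 1.6 + 0.35 = 1.95 per square metre.
Over the interval, μ = 1.95 × 5 = 9.75 (a 5 m² panel = 5 square metres).
P(N ≥ 10) = 1 − P(N ≤ 9) ≈ 0.5104.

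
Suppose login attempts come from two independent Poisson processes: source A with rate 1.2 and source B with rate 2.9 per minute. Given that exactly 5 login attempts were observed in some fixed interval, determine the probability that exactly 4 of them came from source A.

Given the total, each event is independently from source A with probability p = λ_A/(λ_A+λ_B) = 1.2/4.1 ≈ 0.2927.
So K ~ Binomial(5, 1.2/4.1): P(K = 4) = C(5,4) · (1.2/4.1)^4 · (2.9/4.1)^1 ≈ 0.0260.

0.0260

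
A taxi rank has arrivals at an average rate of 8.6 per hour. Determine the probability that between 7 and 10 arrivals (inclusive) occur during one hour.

With mean μ = 8.6 per hour,
P(7 ≤ N ≤ 10) = Σ_{j=7}^{10} e^(−8.6) · 8.6^j/j! ≈ 0.5066.

0.5066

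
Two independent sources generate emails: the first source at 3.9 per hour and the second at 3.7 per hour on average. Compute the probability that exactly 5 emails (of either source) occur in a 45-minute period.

Independent Poisson processes superpose: combined rate λ = 3.9 + 3.7 = 7.6 per hour.
Over the interval, μ = 7.6 × 0.75 = 5.7 (a 45-minute period = 0.75 hours).
P(N = 5) = e^(−5.7) · 5.7^5/5! ≈ 0.1678.

0.1678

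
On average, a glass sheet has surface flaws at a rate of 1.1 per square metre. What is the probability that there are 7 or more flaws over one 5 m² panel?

Over the interval, μ = 1.1 × 5 = 5.5 (a 5 m² panel = 5 square metres).
P(N ≥ 7) = 1 − P(N ≤ 6) = 1 − Σ_{j=0}^{6} e^(−μ) μ^j/j! ≈ 0.3140.

0.3140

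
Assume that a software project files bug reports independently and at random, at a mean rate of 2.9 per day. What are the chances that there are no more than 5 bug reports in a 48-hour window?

0.4783

Over the interval, μ = 2.9 × 2 = 5.8 (a 48-hour window = 2 days).
P(N ≤ 5) = Σ_{j=0}^{5} e^(−μ) μ^j/j! ≈ 0.4783.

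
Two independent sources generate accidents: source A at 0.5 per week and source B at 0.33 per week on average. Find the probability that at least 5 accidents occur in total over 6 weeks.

0.5560

Independent Poisson processes superpose: combined rate λ = 0.5 + 0.33 = 0.83 per week.
Over the interval, μ = 0.83 × 6 = 4.98 (6 weeks).
P(N ≥ 5) = 1 − P(N ≤ 4) ≈ 0.5560.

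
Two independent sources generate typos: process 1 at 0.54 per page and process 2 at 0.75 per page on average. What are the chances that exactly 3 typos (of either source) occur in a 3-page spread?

Independent Poisson processes superpose: combined rate λ = 0.54 + 0.75 = 1.29 per page.
Over the interval, μ = 1.29 × 3 = 3.87 (a 3-page spread = 3 pages).
P(N = 3) = e^(−3.87) · 3.87^3/3! ≈ 0.2015.

0.2015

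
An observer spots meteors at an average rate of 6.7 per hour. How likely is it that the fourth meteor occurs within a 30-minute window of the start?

0.4307

Over the interval, μ = 6.7 × 0.5 = 3.35 (a 30-minute window = 0.5 hours).
The fourth arrival falls in the interval iff at least 4 events occur there: P(S_4 ≤ t) = P(N ≥ 4) = 1 − P(N ≤ 3) ≈ 0.4307.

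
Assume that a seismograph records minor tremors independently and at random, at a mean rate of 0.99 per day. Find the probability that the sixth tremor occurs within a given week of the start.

Over the interval, μ = 0.99 × 7 = 6.93 (a week = 7 days).
The sixth arrival falls in the interval iff at least 6 events occur there: P(S_6 ≤ t) = P(N ≥ 6) = 1 − P(N ≤ 5) ≈ 0.6903.

0.6903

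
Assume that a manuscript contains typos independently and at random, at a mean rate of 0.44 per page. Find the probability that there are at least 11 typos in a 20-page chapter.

Over the interval, μ = 0.44 × 20 = 8.8 (a 20-page chapter = 20 pages).
P(N ≥ 11) = 1 − P(N ≤ 10) = 1 − Σ_{j=0}^{10} e^(−μ) μ^j/j! ≈ 0.2706.

0.2706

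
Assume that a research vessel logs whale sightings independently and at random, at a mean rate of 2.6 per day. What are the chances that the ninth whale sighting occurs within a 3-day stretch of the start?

Over the interval, μ = 2.6 × 3 = 7.8 (a 3-day stretch = 3 days).
The ninth arrival falls in the interval iff at least 9 events occur there: P(S_9 ≤ t) = P(N ≥ 9) = 1 − P(N ≤ 8) ≈ 0.3796.

0.3796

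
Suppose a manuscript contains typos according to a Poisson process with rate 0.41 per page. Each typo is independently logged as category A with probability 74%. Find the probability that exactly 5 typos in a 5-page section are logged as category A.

0.0147

Thinning: the typos that are logged as category A themselves form a Poisson process with rate 0.74 × 0.41 = 0.3034 per page.
Over the interval, μ = 0.3034 × 5 = 1.517 (a 5-page section = 5 pages).
P(N = 5) = e^(−1.517) · 1.517^5/5! ≈ 0.0147.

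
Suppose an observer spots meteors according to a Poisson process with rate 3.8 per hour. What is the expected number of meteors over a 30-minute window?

1.9

E[N] = λt = 3.8 × 0.5 = 1.9 (a 30-minute window = 0.5 hours).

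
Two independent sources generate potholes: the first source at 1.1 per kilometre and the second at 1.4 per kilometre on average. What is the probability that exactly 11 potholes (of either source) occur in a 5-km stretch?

Independent Poisson processes superpose: combined rate λ = 1.1 + 1.4 = 2.5 per kilometre.
Over the interval, μ = 2.5 × 5 = 12.5 (a 5-km stretch = 5 kilometres).
P(N = 11) = e^(−12.5) · 12.5^11/11! ≈ 0.1087.

0.1087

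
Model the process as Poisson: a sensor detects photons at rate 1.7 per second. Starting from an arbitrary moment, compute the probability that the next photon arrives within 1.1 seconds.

Inter-arrival times are exponential with rate λ = 1.7 per second.
P(T ≤ 1.1) = 1 − e^(−λt) = 1 − e^(−1.7 × 1.1) = 1 − e^(−1.87) ≈ 0.8459.

0.8459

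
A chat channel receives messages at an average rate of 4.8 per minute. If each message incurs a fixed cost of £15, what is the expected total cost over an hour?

£4320

E[N] = 4.8 × 60 = 288 (an hour = 60 minutes); E[cost] = 288 × £15 = £4320.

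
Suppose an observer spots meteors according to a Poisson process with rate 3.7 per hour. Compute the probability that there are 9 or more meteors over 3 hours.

0.7768

Over the interval, μ = 3.7 × 3 = 11.1 (3 hours).
P(N ≥ 9) = 1 − P(N ≤ 8) = 1 − Σ_{j=0}^{8} e^(−μ) μ^j/j! ≈ 0.7768.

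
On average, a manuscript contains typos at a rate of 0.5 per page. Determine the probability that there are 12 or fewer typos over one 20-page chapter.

Over the interval, μ = 0.5 × 20 = 10 (a 20-page chapter = 20 pages).
P(N ≤ 12) = Σ_{j=0}^{12} e^(−μ) μ^j/j! ≈ 0.7916.

0.7916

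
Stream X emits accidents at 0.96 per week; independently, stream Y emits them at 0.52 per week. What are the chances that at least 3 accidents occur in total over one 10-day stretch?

0.3542

Independent Poisson processes superpose: combined rate λ = 0.96 + 0.52 = 1.48 per week.
Over the interval, μ = 1.48 × 10/7 ≈ 2.11429 (a 10-day stretch = 10/7 weeks).
P(N ≥ 3) = 1 − P(N ≤ 2) ≈ 0.3542.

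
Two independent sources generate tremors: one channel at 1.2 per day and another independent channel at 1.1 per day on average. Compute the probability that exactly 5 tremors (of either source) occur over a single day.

0.0538

Independent Poisson processes superpose: combined rate λ = 1.2 + 1.1 = 2.3 per day.
So μ = 2.3.
P(N = 5) = e^(−2.3) · 2.3^5/5! ≈ 0.0538.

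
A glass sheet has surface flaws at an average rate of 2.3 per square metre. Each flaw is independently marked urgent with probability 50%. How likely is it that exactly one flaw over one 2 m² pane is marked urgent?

Thinning: the flaws that are marked urgent themselves form a Poisson process with rate 0.5 × 2.3 = 1.15 per square metre.
Over the interval, μ = 1.15 × 2 = 2.3 (a 2 m² pane = 2 square metres).
P(N = 1) = e^(−2.3) · 2.3^1/1! ≈ 0.2306.

0.2306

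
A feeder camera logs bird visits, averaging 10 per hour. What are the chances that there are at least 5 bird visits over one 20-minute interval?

Over the interval, μ = 10 × 1/3 ≈ 3.33333 (a 20-minute interval = 1/3 hours).
P(N ≥ 5) = 1 − P(N ≤ 4) = 1 − Σ_{j=0}^{4} e^(−μ) μ^j/j! ≈ 0.2435.

0.2435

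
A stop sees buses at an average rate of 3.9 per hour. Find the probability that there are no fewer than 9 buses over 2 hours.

Over the interval, μ = 3.9 × 2 = 7.8 (2 hours).
P(N ≥ 9) = 1 − P(N ≤ 8) = 1 − Σ_{j=0}^{8} e^(−μ) μ^j/j! ≈ 0.3796.

0.3796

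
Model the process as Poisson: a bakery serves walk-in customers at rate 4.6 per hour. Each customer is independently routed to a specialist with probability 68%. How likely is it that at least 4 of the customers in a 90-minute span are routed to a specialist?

0.6891

Thinning: the customers that are routed to a specialist themselves form a Poisson process with rate 0.68 × 4.6 = 3.128 per hour.
Over the interval, μ = 3.128 × 1.5 = 4.692 (a 90-minute span = 1.5 hours).
P(N ≥ 4) = 1 − P(N ≤ 3) ≈ 0.6891.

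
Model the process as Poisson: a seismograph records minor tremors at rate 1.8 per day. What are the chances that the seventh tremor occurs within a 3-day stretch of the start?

Over the interval, μ = 1.8 × 3 = 5.4 (a 3-day stretch = 3 days).
The seventh arrival falls in the interval iff at least 7 events occur there: P(S_7 ≤ t) = P(N ≥ 7) = 1 − P(N ≤ 6) ≈ 0.2983.

0.2983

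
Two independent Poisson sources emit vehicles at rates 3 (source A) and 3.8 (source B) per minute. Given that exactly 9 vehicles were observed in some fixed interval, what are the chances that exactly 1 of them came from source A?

0.0378

Given the total, each event is independently from source A with probability p = λ_A/(λ_A+λ_B) = 3/6.8 ≈ 0.4412.
So K ~ Binomial(9, 3/6.8): P(K = 1) = C(9,1) · (3/6.8)^1 · (3.8/6.8)^8 ≈ 0.0378.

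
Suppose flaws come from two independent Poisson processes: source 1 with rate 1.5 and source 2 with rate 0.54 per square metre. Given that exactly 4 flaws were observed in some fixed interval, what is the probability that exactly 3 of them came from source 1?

Given the total, each event is independently from source 1 with probability p = λ_1/(λ_1+λ_2) = 1.5/2.04 ≈ 0.7353.
So K ~ Binomial(4, 1.5/2.04): P(K = 3) = C(4,3) · (1.5/2.04)^3 · (0.54/2.04)^1 ≈ 0.4209.

0.4209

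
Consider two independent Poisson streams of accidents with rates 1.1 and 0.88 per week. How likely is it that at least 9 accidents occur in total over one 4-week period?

0.3963

Independent Poisson processes superpose: combined rate λ = 1.1 + 0.88 = 1.98 per week.
Over the interval, μ = 1.98 × 4 = 7.92 (a 4-week period = 4 weeks).
P(N ≥ 9) = 1 − P(N ≤ 8) ≈ 0.3963.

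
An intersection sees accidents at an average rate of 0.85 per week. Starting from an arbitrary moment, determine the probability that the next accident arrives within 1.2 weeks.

Inter-arrival times are exponential with rate λ = 0.85 per week.
P(T ≤ 1.2) = 1 − e^(−λt) = 1 − e^(−0.85 × 1.2) = 1 − e^(−1.02) ≈ 0.6394.

0.6394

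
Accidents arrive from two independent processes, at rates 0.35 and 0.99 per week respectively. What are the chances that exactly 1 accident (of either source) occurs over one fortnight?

0.1837

Independent Poisson processes superpose: combined rate λ = 0.35 + 0.99 = 1.34 per week.
Over the interval, μ = 1.34 × 2 = 2.68 (a fortnight = 2 weeks).
P(N = 1) = e^(−2.68) · 2.68^1/1! ≈ 0.1837.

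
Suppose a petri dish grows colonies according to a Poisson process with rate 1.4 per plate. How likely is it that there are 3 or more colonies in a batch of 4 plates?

0.9176

Over the interval, μ = 1.4 × 4 = 5.6 (a batch of 4 plates = 4 plates).
P(N ≥ 3) = 1 − P(N ≤ 2) = 1 − Σ_{j=0}^{2} e^(−μ) μ^j/j! ≈ 0.9176.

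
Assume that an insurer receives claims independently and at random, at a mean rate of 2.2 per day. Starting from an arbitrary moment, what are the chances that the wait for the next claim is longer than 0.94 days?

0.1264

The wait for the next event is exponential with rate λ = 2.2 per day.
P(T > 0.94) = e^(−λt) = e^(−2.2 × 0.94) = e^(−2.068) ≈ 0.1264.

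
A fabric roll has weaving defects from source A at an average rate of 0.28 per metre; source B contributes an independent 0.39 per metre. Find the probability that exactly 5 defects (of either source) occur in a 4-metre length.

0.0790

Independent Poisson processes superpose: combined rate λ = 0.28 + 0.39 = 0.67 per metre.
Over the interval, μ = 0.67 × 4 = 2.68 (a 4-metre length = 4 metres).
P(N = 5) = e^(−2.68) · 2.68^5/5! ≈ 0.0790.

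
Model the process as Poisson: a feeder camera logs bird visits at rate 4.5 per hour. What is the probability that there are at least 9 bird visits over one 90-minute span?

0.2389

Over the interval, μ = 4.5 × 1.5 = 6.75 (a 90-minute span = 1.5 hours).
P(N ≥ 9) = 1 − P(N ≤ 8) = 1 − Σ_{j=0}^{8} e^(−μ) μ^j/j! ≈ 0.2389.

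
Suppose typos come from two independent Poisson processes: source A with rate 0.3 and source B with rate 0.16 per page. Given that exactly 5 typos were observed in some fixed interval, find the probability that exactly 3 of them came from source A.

0.3356

Given the total, each event is independently from source A with probability p = λ_A/(λ_A+λ_B) = 0.3/0.46 ≈ 0.6522.
So K ~ Binomial(5, 0.3/0.46): P(K = 3) = C(5,3) · (0.3/0.46)^3 · (0.16/0.46)^2 ≈ 0.3356.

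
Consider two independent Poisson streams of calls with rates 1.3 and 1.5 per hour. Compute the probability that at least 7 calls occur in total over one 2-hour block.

Independent Poisson processes superpose: combined rate λ = 1.3 + 1.5 = 2.8 per hour.
Over the interval, μ = 2.8 × 2 = 5.6 (a 2-hour block = 2 hours).
P(N ≥ 7) = 1 − P(N ≤ 6) ≈ 0.3297.

0.3297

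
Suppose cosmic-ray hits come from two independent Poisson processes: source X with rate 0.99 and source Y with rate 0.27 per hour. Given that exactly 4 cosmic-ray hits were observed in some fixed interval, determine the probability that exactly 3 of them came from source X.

Given the total, each event is independently from source X with probability p = λ_X/(λ_X+λ_Y) = 0.99/1.26 ≈ 0.7857.
So K ~ Binomial(4, 0.99/1.26): P(K = 3) = C(4,3) · (0.99/1.26)^3 · (0.27/1.26)^1 ≈ 0.4158.

0.4158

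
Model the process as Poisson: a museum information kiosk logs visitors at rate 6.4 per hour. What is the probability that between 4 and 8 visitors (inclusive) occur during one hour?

0.6844

With mean μ = 6.4 per hour,
P(4 ≤ N ≤ 8) = Σ_{j=4}^{8} e^(−6.4) · 6.4^j/j! ≈ 0.6844.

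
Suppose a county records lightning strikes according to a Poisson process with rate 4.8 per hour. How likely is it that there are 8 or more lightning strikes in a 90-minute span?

Over the interval, μ = 4.8 × 1.5 = 7.2 (a 90-minute span = 1.5 hours).
P(N ≥ 8) = 1 − P(N ≤ 7) = 1 − Σ_{j=0}^{7} e^(−μ) μ^j/j! ≈ 0.4311.

0.4311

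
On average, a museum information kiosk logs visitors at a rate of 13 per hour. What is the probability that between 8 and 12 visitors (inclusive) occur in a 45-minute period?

Over the interval, μ = 13 × 0.75 = 9.75 (a 45-minute period = 0.75 hours).
P(8 ≤ N ≤ 12) = Σ_{j=8}^{12} e^(−9.75) · 9.75^j/j! ≈ 0.5711.

0.5711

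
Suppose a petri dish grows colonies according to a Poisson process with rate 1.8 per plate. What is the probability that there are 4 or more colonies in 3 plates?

Over the interval, μ = 1.8 × 3 = 5.4 (3 plates).
P(N ≥ 4) = 1 − P(N ≤ 3) = 1 − Σ_{j=0}^{3} e^(−μ) μ^j/j! ≈ 0.7867.

0.7867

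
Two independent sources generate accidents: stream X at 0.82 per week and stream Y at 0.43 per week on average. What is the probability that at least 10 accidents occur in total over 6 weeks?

Independent Poisson processes superpose: combined rate λ = 0.82 + 0.43 = 1.25 per week.
Over the interval, μ = 1.25 × 6 = 7.5 (6 weeks).
P(N ≥ 10) = 1 − P(N ≤ 9) ≈ 0.2236.

0.2236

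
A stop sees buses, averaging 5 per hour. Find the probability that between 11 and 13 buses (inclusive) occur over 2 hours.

Over the interval, μ = 5 × 2 = 10 (2 hours).
P(11 ≤ N ≤ 13) = Σ_{j=11}^{13} e^(−10) · 10^j/j! ≈ 0.2814.

0.2814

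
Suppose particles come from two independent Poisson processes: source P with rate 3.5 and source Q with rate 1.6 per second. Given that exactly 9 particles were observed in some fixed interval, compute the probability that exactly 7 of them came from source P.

0.2540

Given the total, each event is independently from source P with probability p = λ_P/(λ_P+λ_Q) = 3.5/5.1 ≈ 0.6863.
So K ~ Binomial(9, 3.5/5.1): P(K = 7) = C(9,7) · (3.5/5.1)^7 · (1.6/5.1)^2 ≈ 0.2540.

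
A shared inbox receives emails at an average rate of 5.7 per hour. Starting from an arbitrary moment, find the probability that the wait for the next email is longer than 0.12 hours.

0.5046

The wait for the next event is exponential with rate λ = 5.7 per hour.
P(T > 0.12) = e^(−λt) = e^(−5.7 × 0.12) = e^(−0.684) ≈ 0.5046.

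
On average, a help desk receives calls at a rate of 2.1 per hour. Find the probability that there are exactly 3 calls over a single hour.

0.1890

With mean μ = 2.1 per hour,
P(N = 3) = e^(−μ) μ^3/3! = e^(−2.1) · 2.1^3/6 ≈ 0.1890.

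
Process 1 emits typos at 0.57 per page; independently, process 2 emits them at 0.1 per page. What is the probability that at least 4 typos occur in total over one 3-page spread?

0.1447

Independent Poisson processes superpose: combined rate λ = 0.57 + 0.1 = 0.67 per page.
Over the interval, μ = 0.67 × 3 = 2.01 (a 3-page spread = 3 pages).
P(N ≥ 4) = 1 − P(N ≤ 3) ≈ 0.1447.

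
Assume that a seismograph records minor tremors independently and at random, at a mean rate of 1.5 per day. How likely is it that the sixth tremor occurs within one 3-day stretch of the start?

Over the interval, μ = 1.5 × 3 = 4.5 (a 3-day stretch = 3 days).
The sixth arrival falls in the interval iff at least 6 events occur there: P(S_6 ≤ t) = P(N ≥ 6) = 1 − P(N ≤ 5) ≈ 0.2971.

0.2971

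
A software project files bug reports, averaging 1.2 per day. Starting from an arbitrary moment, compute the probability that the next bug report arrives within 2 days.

0.9093

Inter-arrival times are exponential with rate λ = 1.2 per day.
P(T ≤ 2) = 1 − e^(−λt) = 1 − e^(−1.2 × 2) = 1 − e^(−2.4) ≈ 0.9093.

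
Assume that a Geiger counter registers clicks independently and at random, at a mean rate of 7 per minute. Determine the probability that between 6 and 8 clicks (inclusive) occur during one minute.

With mean μ = 7 per minute,
P(6 ≤ N ≤ 8) = Σ_{j=6}^{8} e^(−7) · 7^j/j! ≈ 0.4284.

0.4284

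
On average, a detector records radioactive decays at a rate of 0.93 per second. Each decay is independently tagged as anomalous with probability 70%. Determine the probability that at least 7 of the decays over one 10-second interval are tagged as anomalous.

Thinning: the decays that are tagged as anomalous themselves form a Poisson process with rate 0.7 × 0.93 = 0.651 per second.
Over the interval, μ = 0.651 × 10 = 6.51 (a 10-second interval = 10 seconds).
P(N ≥ 7) = 1 − P(N ≤ 6) ≈ 0.4751.

0.4751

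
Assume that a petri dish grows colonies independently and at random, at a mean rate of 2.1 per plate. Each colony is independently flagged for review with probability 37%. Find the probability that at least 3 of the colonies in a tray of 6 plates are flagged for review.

0.8438

Thinning: the colonies that are flagged for review themselves form a Poisson process with rate 0.37 × 2.1 = 0.777 per plate.
Over the interval, μ = 0.777 × 6 = 4.662 (a tray of 6 plates = 6 plates).
P(N ≥ 3) = 1 − P(N ≤ 2) ≈ 0.8438.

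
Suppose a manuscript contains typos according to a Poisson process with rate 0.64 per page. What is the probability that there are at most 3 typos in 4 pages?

0.7447

Over the interval, μ = 0.64 × 4 = 2.56 (4 pages).
P(N ≤ 3) = Σ_{j=0}^{3} e^(−μ) μ^j/j! ≈ 0.7447.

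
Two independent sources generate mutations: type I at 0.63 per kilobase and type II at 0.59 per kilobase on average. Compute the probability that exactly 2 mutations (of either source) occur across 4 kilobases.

Independent Poisson processes superpose: combined rate λ = 0.63 + 0.59 = 1.22 per kilobase.
Over the interval, μ = 1.22 × 4 = 4.88 (4 kilobases).
P(N = 2) = e^(−4.88) · 4.88^2/2! ≈ 0.0905.

0.0905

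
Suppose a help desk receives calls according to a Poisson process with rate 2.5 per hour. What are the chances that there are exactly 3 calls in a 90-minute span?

Over the interval, μ = 2.5 × 1.5 = 3.75 (a 90-minute span = 1.5 hours).
P(N = 3) = e^(−μ) μ^3/3! = e^(−3.75) · 3.75^3/6 ≈ 0.2067.

0.2067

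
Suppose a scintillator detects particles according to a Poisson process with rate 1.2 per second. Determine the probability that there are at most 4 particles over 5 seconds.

Over the interval, μ = 1.2 × 5 = 6 (5 seconds).
P(N ≤ 4) = Σ_{j=0}^{4} e^(−μ) μ^j/j! ≈ 0.2851.

0.2851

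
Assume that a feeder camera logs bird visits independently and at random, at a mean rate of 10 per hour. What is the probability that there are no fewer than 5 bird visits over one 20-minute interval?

0.2435

Over the interval, μ = 10 × 1/3 ≈ 3.33333 (a 20-minute interval = 1/3 hours).
P(N ≥ 5) = 1 − P(N ≤ 4) = 1 − Σ_{j=0}^{4} e^(−μ) μ^j/j! ≈ 0.2435.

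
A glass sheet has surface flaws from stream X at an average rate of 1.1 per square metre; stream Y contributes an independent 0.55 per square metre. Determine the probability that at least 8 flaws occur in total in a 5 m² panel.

0.5814

Independent Poisson processes superpose: combined rate λ = 1.1 + 0.55 = 1.65 per square metre.
Over the interval, μ = 1.65 × 5 = 8.25 (a 5 m² panel = 5 square metres).
P(N ≥ 8) = 1 − P(N ≤ 7) ≈ 0.5814.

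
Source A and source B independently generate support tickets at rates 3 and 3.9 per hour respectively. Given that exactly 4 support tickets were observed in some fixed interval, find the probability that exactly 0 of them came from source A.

0.1021

Given the total, each event is independently from source A with probability p = λ_A/(λ_A+λ_B) = 3/6.9 ≈ 0.4348.
So K ~ Binomial(4, 3/6.9): P(K = 0) = C(4,0) · (3/6.9)^0 · (3.9/6.9)^4 ≈ 0.1021.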